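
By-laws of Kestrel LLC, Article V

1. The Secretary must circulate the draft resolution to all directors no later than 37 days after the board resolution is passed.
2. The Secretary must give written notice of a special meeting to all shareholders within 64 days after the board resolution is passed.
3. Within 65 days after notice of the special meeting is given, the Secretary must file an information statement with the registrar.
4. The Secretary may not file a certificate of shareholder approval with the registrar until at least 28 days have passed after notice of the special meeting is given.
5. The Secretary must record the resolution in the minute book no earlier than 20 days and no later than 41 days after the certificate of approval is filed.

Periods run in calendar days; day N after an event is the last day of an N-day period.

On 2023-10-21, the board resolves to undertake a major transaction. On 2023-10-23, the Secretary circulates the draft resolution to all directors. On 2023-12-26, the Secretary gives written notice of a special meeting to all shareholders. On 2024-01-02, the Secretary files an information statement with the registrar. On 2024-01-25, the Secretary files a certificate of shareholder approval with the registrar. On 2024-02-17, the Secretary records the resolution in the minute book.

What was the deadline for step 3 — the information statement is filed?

Step 3 runs from 2023-12-26, when notice of the special meeting is given. 65 days after 2023-12-26 is 2024-02-29.

2024-02-29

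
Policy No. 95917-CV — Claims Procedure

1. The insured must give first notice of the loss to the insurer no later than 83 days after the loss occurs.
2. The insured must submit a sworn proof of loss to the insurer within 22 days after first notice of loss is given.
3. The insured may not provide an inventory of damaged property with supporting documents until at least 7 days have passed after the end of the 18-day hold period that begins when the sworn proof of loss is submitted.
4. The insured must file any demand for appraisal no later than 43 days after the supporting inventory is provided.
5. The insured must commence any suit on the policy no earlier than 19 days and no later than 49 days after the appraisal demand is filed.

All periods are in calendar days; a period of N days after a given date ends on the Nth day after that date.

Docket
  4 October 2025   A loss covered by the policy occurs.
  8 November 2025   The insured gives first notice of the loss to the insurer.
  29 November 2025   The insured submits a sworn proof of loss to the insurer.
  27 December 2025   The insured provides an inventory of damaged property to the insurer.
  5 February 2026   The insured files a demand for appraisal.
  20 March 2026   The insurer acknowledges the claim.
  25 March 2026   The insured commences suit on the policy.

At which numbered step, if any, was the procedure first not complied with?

None — every step was satisfied

Step 1: 83 days after 4 October 2025 (when the loss occurs) is 26 December 2025; done 8 November 2025 — timely.
Step 2: 22 days after 8 November 2025 (when first notice of loss is given) is 30 November 2025; done 29 November 2025 — timely.
Step 3: the earliest permitted date is 7 days after 17 December 2025 (end of the 18-day hold period, which began when the sworn proof of loss is submitted on 29 November 2025), i.e. 24 December 2025; done 27 December 2025 — permitted.
Step 4: 43 days after 27 December 2025 (when the supporting inventory is provided) is 8 February 2026; completed 5 February 2026, before the deadline.
Step 5: the window is 19–49 days after 5 February 2026 (when the appraisal demand is filed), so 24 February 2026 through 26 March 2026; 25 March 2026 falls inside that range.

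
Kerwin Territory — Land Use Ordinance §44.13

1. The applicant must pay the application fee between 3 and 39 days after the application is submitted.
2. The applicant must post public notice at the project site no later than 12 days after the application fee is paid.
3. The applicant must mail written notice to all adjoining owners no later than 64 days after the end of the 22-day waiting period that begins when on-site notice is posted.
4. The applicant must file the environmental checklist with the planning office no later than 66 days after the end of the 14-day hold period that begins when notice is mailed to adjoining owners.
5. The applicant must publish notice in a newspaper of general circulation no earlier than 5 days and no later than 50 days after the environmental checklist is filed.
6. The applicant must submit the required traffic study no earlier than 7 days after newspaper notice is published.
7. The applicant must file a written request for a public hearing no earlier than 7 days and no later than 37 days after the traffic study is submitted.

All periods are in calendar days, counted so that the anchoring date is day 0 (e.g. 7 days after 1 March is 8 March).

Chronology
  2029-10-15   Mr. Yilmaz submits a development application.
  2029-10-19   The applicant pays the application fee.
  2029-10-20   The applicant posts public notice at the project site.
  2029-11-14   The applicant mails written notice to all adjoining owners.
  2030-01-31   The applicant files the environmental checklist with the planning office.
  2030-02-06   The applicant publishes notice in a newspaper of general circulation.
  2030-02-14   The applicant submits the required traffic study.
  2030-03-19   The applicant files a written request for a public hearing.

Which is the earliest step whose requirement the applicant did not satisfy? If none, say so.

(1) the permitted window runs from 2029-10-15 + 3 = 2029-10-18 to 2029-10-15 + 39 = 2029-11-23; done 2029-10-19 — within the window.
(2) due by 2029-10-19 + 12 days = 2029-10-31; completed 2029-10-20, before the deadline.
(3) due by 2029-11-11 + 64 days = 2030-01-14; done 2029-11-14 — timely.
(4) due by 2029-11-28 + 66 days = 2030-02-02; done 2030-01-31 — timely.
(5) the permitted window runs from 2030-01-31 + 5 = 2030-02-05 to 2030-01-31 + 50 = 2030-03-22; 2030-02-06 falls inside that range.
(6) permitted from 2030-02-06 + 7 days = 2030-02-13 onward; done 2030-02-14 — permitted.
(7) the permitted window runs from 2030-02-14 + 7 = 2030-02-21 to 2030-02-14 + 37 = 2030-03-23; 2030-03-19 falls inside that range.

None — every step was satisfied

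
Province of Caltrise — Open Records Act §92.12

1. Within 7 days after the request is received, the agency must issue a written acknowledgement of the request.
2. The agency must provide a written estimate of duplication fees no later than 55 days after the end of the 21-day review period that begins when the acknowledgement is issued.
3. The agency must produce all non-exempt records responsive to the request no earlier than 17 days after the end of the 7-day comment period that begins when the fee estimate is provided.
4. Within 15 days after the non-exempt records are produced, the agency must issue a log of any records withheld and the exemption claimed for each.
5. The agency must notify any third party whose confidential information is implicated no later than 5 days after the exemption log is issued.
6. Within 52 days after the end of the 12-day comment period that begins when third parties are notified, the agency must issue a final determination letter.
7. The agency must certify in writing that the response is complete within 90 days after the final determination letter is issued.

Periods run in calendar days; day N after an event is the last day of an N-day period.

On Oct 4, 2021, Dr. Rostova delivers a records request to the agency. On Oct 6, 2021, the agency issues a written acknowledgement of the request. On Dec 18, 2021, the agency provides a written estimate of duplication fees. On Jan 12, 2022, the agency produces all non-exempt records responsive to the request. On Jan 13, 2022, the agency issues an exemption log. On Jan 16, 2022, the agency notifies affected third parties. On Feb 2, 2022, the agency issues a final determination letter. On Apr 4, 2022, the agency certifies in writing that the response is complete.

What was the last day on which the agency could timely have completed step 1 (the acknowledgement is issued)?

Oct 11, 2021

Step 1 runs from Oct 4, 2021, when the request is received. 7 days after Oct 4, 2021 is Oct 11, 2021.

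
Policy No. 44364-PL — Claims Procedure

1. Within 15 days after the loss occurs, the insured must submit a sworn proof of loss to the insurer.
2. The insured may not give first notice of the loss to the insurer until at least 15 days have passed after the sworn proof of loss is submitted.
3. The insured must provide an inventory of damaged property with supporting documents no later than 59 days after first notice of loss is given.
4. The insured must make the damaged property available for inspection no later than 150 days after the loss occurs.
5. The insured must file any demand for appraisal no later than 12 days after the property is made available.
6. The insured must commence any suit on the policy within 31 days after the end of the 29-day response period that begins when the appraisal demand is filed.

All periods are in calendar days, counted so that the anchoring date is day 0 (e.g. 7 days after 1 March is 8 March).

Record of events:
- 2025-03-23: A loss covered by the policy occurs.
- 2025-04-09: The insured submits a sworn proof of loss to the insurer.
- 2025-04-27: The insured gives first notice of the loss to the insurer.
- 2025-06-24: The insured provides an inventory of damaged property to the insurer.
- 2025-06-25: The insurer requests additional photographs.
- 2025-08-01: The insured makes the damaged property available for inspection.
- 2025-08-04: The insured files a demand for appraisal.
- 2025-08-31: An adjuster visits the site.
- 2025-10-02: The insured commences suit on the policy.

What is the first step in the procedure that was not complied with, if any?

Step 1: 15 days after 2025-03-23 (when the loss occurs) is 2025-04-07; not done until 2025-04-09, 2 days after the deadline.
The procedure was therefore not followed at step 1.

Step 1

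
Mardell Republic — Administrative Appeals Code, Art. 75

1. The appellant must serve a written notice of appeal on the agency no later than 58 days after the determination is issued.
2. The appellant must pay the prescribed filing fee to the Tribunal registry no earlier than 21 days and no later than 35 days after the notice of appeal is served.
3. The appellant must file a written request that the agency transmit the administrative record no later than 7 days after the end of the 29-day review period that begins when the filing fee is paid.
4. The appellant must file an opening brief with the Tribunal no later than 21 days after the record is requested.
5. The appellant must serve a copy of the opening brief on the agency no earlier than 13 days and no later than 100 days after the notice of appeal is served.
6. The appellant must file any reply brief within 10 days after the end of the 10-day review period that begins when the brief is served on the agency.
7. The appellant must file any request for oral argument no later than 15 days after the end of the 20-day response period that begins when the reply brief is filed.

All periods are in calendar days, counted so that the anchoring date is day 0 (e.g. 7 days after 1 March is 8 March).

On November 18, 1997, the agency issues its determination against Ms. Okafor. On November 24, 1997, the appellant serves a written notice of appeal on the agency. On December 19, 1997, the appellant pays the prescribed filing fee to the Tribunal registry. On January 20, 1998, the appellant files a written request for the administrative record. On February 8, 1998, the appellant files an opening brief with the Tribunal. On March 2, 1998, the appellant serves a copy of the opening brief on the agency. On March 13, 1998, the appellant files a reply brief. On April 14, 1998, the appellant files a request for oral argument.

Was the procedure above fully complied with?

Yes

Step 1 — counting 58 days from November 18, 1997 (when the determination is issued) gives a deadline of January 15, 1998; completed November 24, 1997, before the deadline.
Step 2 — 21 and 35 days from November 24, 1997 (when the notice of appeal is served) are December 15, 1997 and December 29, 1997 respectively; done December 19, 1997 — within the window.
Step 3 — counting 7 days from January 17, 1998 (end of the 29-day review period, which began when the filing fee is paid on December 19, 1997) gives a deadline of January 24, 1998; completed January 20, 1998, before the deadline.
Step 4 — counting 21 days from January 20, 1998 (when the record is requested) gives a deadline of February 10, 1998; done February 8, 1998 — timely.
Step 5 — 13 and 100 days from November 24, 1997 (when the notice of appeal is served) are December 7, 1997 and March 4, 1998 respectively; done March 2, 1998 — within the window.
Step 6 — counting 10 days from March 12, 1998 (end of the 10-day review period, which began when the brief is served on the agency on March 2, 1998) gives a deadline of March 22, 1998; completed March 13, 1998, before the deadline.
Step 7 — counting 15 days from April 2, 1998 (end of the 20-day response period, which began when the reply brief is filed on March 13, 1998) gives a deadline of April 17, 1998; April 14, 1998 is within that limit.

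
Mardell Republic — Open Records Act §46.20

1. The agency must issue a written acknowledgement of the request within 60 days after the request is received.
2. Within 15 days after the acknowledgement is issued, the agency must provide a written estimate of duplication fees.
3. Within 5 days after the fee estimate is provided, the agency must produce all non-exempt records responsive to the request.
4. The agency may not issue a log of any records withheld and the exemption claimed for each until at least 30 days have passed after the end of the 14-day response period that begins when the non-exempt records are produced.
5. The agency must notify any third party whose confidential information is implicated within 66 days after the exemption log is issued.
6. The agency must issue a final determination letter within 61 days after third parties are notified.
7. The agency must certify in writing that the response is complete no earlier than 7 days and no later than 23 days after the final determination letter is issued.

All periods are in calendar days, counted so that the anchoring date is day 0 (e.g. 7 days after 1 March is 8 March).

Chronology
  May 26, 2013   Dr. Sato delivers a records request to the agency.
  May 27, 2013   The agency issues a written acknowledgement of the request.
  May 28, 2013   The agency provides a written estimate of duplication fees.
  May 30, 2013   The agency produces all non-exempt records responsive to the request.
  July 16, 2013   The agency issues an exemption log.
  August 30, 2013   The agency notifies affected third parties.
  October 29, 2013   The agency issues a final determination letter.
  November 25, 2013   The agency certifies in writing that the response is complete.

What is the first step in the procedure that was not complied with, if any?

(1) due by May 26, 2013 + 60 days = July 25, 2013; May 27, 2013 is within that limit.
(2) due by May 27, 2013 + 15 days = June 11, 2013; done May 28, 2013 — timely.
(3) due by May 28, 2013 + 5 days = June 2, 2013; May 30, 2013 is within that limit.
(4) permitted from June 13, 2013 + 30 days = July 13, 2013 onward; done July 16, 2013 — permitted.
(5) due by July 16, 2013 + 66 days = September 20, 2013; done August 30, 2013 — timely.
(6) due by August 30, 2013 + 61 days = October 30, 2013; completed October 29, 2013, before the deadline.
(7) the permitted window runs from October 29, 2013 + 7 = November 5, 2013 to October 29, 2013 + 23 = November 21, 2013; done November 25, 2013 — 4 days after the window closed.
No need to go further; step 7 was not satisfied.

Step 7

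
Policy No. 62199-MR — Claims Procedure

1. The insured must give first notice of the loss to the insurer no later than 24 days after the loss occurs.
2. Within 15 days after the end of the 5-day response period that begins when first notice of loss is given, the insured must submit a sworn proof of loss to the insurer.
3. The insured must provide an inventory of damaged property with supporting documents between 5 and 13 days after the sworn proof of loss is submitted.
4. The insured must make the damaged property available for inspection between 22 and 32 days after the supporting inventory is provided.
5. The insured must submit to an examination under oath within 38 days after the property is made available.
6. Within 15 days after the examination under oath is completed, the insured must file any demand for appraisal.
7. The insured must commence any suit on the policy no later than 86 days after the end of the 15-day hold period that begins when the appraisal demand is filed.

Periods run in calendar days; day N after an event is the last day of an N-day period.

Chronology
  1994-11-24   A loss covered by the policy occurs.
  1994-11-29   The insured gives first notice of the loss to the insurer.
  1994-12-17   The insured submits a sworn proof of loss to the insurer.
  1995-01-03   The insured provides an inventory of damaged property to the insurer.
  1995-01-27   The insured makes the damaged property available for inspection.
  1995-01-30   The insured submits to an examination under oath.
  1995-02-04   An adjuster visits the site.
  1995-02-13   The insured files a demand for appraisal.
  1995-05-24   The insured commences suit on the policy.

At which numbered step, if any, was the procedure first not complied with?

Step 3

Step 1 — counting 24 days from 1994-11-24 (when the loss occurs) gives a deadline of 1994-12-18; completed 1994-11-29, before the deadline.
Step 2 — counting 15 days from 1994-12-04 (end of the 5-day response period, which began when first notice of loss is given on 1994-11-29) gives a deadline of 1994-12-19; done 1994-12-17 — timely.
Step 3 — 5 and 13 days from 1994-12-17 (when the sworn proof of loss is submitted) are 1994-12-22 and 1994-12-30 respectively; 1995-01-03 is 4 days past the end of the window.
That is the first point of non-compliance.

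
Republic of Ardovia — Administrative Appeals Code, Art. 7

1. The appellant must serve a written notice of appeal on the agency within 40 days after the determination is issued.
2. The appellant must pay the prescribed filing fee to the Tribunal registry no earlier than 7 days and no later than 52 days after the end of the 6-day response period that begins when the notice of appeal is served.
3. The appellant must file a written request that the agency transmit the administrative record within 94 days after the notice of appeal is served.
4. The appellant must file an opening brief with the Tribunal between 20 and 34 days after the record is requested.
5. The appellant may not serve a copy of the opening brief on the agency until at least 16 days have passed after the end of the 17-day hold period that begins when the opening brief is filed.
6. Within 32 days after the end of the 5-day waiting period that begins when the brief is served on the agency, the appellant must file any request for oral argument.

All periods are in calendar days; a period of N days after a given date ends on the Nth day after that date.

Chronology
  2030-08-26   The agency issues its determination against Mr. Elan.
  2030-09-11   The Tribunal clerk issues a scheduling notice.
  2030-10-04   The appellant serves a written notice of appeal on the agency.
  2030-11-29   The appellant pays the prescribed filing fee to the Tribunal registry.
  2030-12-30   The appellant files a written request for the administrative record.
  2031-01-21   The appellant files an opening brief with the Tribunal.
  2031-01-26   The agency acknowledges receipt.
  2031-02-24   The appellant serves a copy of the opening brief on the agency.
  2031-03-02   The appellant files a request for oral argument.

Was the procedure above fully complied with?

Yes

(1) due by 2030-08-26 + 40 days = 2030-10-05; 2030-10-04 is within that limit.
(2) the permitted window runs from 2030-10-10 + 7 = 2030-10-17 to 2030-10-10 + 52 = 2030-12-01; done 2030-11-29 — within the window.
(3) due by 2030-10-04 + 94 days = 2031-01-06; 2030-12-30 is within that limit.
(4) the permitted window runs from 2030-12-30 + 20 = 2031-01-19 to 2030-12-30 + 34 = 2031-02-02; done 2031-01-21, which is between those dates.
(5) permitted from 2031-02-07 + 16 days = 2031-02-23 onward; done 2031-02-24 — permitted.
(6) due by 2031-03-01 + 32 days = 2031-04-02; done 2031-03-02 — timely.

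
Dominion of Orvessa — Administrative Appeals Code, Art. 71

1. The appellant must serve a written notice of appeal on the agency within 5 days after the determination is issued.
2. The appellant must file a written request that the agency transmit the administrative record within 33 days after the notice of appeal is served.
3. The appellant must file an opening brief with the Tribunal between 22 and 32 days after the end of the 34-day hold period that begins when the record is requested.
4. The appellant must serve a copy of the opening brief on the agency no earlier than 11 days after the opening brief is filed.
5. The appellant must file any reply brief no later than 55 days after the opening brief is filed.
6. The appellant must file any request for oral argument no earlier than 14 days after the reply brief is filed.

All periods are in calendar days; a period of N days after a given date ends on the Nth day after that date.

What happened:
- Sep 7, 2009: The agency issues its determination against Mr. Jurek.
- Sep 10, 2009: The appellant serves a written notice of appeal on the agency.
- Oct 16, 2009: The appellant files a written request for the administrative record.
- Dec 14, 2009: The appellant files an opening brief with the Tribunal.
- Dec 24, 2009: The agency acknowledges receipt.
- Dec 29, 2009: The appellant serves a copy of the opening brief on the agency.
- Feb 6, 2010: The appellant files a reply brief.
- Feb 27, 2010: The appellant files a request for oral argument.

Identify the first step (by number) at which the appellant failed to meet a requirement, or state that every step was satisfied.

Step 2

(1) due by Sep 7, 2009 + 5 days = Sep 12, 2009; completed Sep 10, 2009, before the deadline.
(2) due by Sep 10, 2009 + 33 days = Oct 13, 2009; Oct 16, 2009 misses that deadline by 3 days.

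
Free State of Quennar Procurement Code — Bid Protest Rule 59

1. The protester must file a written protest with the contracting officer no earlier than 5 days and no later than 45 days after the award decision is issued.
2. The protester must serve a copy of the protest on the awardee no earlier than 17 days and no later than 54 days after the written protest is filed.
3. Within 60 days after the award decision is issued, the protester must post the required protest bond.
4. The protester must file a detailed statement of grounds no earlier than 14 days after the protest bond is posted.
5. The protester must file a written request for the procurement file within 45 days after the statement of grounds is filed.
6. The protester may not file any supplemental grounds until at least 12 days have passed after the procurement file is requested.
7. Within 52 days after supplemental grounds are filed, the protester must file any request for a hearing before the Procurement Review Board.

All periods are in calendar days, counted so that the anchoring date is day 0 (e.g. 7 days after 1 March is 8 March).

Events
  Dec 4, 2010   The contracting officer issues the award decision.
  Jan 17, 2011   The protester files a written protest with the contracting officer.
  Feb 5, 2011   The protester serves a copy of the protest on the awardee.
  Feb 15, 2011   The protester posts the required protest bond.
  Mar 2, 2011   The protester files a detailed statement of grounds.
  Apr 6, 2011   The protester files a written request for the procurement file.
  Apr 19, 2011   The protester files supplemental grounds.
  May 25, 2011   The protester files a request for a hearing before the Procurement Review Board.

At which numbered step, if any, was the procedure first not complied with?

Step 3

Step 1 — 5 and 45 days from Dec 4, 2010 (when the award decision is issued) are Dec 9, 2010 and Jan 18, 2011 respectively; Jan 17, 2011 falls inside that range.
Step 2 — 17 and 54 days from Jan 17, 2011 (when the written protest is filed) are Feb 3, 2011 and Mar 12, 2011 respectively; done Feb 5, 2011, which is between those dates.
Step 3 — counting 60 days from Dec 4, 2010 (when the award decision is issued) gives a deadline of Feb 2, 2011; done Feb 15, 2011 — 13 days late.
No need to go further; step 3 was not satisfied.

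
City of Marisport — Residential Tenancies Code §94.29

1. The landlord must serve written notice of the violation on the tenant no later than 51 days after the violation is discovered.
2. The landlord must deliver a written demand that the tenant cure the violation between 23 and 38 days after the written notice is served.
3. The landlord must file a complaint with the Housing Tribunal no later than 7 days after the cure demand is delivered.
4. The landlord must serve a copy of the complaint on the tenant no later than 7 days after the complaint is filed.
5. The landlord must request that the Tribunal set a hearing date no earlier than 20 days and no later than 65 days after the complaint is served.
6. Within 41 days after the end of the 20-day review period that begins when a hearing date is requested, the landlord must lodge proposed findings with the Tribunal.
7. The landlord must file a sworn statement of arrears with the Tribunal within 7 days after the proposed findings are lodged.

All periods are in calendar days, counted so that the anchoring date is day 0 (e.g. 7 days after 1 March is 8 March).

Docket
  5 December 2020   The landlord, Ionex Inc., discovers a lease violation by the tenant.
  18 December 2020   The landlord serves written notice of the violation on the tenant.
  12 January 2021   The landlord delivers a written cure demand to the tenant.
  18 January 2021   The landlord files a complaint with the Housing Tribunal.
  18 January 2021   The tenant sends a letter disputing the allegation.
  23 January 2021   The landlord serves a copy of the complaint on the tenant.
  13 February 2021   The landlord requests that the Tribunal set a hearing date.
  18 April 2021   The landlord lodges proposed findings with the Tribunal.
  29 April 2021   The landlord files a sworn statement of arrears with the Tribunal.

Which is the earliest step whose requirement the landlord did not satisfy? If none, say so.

(1) due by 5 December 2020 + 51 days = 25 January 2021; completed 18 December 2020, before the deadline.
(2) the permitted window runs from 18 December 2020 + 23 = 10 January 2021 to 18 December 2020 + 38 = 25 January 2021; 12 January 2021 falls inside that range.
(3) due by 12 January 2021 + 7 days = 19 January 2021; completed 18 January 2021, before the deadline.
(4) due by 18 January 2021 + 7 days = 25 January 2021; done 23 January 2021 — timely.
(5) the permitted window runs from 23 January 2021 + 20 = 12 February 2021 to 23 January 2021 + 65 = 29 March 2021; done 13 February 2021 — within the window.
(6) due by 5 March 2021 + 41 days = 15 April 2021; not done until 18 April 2021, 3 days after the deadline.
Later steps need not be reached.

Step 6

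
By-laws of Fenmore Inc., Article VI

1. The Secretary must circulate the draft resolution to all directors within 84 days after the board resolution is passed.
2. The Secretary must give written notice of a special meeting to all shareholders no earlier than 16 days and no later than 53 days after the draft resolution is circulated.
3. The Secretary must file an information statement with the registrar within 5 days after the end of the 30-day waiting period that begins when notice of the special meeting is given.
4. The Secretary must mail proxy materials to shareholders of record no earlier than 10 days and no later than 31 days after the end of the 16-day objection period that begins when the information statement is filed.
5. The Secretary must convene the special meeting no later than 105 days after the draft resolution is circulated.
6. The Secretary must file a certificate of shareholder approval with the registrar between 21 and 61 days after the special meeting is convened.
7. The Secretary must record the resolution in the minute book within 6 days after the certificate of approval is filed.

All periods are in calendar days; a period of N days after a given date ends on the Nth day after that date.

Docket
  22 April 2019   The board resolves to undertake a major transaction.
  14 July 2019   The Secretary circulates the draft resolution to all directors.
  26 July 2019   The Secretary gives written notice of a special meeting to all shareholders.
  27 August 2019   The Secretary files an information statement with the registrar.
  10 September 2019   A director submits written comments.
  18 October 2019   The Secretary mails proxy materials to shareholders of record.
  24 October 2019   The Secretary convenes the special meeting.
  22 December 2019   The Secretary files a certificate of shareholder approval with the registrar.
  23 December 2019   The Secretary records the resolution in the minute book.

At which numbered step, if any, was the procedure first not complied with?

Step 2

(1) due by 22 April 2019 + 84 days = 15 July 2019; done 14 July 2019 — timely.
(2) the permitted window runs from 14 July 2019 + 16 = 30 July 2019 to 14 July 2019 + 53 = 5 September 2019; done 26 July 2019 — 4 days before the window opened.
Later steps need not be reached.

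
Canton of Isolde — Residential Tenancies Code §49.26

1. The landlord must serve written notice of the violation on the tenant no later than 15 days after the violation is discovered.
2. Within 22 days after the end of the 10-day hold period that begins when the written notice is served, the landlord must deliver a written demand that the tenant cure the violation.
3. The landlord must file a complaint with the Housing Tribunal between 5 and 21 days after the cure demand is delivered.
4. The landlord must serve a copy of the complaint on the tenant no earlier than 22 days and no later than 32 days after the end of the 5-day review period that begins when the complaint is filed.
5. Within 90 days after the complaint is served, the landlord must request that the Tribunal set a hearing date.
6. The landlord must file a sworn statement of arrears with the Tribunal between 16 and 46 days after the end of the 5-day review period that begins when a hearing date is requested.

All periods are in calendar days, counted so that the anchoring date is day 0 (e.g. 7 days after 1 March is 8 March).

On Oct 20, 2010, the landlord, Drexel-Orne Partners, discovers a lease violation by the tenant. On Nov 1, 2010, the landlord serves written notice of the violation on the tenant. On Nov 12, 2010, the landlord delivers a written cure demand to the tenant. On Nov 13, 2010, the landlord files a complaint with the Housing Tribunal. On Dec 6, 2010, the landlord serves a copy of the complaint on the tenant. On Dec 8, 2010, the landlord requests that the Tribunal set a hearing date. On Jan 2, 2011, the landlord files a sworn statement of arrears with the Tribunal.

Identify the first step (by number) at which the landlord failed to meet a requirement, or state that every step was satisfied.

(1) due by Oct 20, 2010 + 15 days = Nov 4, 2010; done Nov 1, 2010 — timely.
(2) due by Nov 11, 2010 + 22 days = Dec 3, 2010; completed Nov 12, 2010, before the deadline.
(3) the permitted window runs from Nov 12, 2010 + 5 = Nov 17, 2010 to Nov 12, 2010 + 21 = Dec 3, 2010; done Nov 13, 2010 — 4 days before the window opened.
The analysis stops there.

Step 3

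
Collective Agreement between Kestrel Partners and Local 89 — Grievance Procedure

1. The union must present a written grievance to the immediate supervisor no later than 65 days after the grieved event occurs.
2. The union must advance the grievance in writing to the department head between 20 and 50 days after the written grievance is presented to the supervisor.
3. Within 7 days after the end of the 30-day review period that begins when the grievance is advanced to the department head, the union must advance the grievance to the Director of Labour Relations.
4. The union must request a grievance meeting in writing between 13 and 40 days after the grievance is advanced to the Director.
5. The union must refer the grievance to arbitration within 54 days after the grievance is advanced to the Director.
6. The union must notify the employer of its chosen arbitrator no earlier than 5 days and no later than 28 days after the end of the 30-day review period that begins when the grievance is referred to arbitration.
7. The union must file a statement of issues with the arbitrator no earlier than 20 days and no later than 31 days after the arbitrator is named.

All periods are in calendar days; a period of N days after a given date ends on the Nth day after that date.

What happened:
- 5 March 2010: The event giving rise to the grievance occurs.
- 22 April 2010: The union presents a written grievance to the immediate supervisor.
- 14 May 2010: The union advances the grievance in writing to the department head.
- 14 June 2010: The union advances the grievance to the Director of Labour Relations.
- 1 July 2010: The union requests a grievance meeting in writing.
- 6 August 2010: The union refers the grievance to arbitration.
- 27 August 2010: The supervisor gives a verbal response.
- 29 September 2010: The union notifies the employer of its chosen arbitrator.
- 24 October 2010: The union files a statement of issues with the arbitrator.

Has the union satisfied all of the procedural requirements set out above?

Yes

Step 1 — counting 65 days from 5 March 2010 (when the grieved event occurs) gives a deadline of 9 May 2010; 22 April 2010 is within that limit.
Step 2 — 20 and 50 days from 22 April 2010 (when the written grievance is presented to the supervisor) are 12 May 2010 and 11 June 2010 respectively; done 14 May 2010 — within the window.
Step 3 — counting 7 days from 13 June 2010 (end of the 30-day review period, which began when the grievance is advanced to the department head on 14 May 2010) gives a deadline of 20 June 2010; 14 June 2010 is within that limit.
Step 4 — 13 and 40 days from 14 June 2010 (when the grievance is advanced to the Director) are 27 June 2010 and 24 July 2010 respectively; done 1 July 2010, which is between those dates.
Step 5 — counting 54 days from 14 June 2010 (when the grievance is advanced to the Director) gives a deadline of 7 August 2010; completed 6 August 2010, before the deadline.
Step 6 — 5 and 28 days from 5 September 2010 (end of the 30-day review period, which began when the grievance is referred to arbitration on 6 August 2010) are 10 September 2010 and 3 October 2010 respectively; done 29 September 2010 — within the window.
Step 7 — 20 and 31 days from 29 September 2010 (when the arbitrator is named) are 19 October 2010 and 30 October 2010 respectively; 24 October 2010 falls inside that range.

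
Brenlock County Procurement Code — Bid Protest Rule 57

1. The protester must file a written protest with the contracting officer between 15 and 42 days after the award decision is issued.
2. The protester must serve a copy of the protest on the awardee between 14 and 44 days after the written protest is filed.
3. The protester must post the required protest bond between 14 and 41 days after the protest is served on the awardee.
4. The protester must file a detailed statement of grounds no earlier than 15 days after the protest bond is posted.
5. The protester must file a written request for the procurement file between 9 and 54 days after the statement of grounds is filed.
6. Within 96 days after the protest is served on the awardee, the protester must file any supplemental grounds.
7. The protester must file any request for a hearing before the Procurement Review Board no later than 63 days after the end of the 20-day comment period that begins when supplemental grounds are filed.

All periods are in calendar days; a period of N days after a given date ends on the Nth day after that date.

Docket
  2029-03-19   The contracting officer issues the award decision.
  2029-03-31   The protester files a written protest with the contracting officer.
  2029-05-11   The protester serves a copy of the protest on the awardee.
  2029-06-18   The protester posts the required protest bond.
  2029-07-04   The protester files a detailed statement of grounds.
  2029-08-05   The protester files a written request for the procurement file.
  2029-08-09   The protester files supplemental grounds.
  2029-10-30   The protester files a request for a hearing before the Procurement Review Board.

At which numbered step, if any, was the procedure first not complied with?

(1) the permitted window runs from 2029-03-19 + 15 = 2029-04-03 to 2029-03-19 + 42 = 2029-04-30; done 2029-03-31 — 3 days before the window opened.
Later steps need not be reached.

Step 1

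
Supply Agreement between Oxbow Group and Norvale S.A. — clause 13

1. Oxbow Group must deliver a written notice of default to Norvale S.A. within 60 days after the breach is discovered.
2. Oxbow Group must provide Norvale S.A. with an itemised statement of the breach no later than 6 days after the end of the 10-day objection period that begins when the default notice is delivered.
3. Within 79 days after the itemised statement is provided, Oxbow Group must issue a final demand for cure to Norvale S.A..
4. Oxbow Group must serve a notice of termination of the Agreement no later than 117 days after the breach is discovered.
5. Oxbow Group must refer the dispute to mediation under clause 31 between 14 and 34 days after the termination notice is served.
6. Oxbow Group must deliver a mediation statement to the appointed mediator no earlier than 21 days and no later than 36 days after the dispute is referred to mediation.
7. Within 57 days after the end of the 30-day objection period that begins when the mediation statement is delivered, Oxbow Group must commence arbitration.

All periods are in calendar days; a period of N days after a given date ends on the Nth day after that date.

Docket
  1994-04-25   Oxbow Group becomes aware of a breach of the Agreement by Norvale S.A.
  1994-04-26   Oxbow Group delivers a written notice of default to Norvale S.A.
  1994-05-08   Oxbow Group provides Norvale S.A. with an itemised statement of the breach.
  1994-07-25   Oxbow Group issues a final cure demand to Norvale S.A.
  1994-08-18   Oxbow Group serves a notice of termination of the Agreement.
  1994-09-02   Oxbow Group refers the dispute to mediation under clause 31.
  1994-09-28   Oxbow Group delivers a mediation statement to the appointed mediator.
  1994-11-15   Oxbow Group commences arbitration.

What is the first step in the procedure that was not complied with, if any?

(1) due by 1994-04-25 + 60 days = 1994-06-24; done 1994-04-26 — timely.
(2) due by 1994-05-06 + 6 days = 1994-05-12; done 1994-05-08 — timely.
(3) due by 1994-05-08 + 79 days = 1994-07-26; done 1994-07-25 — timely.
(4) due by 1994-04-25 + 117 days = 1994-08-20; 1994-08-18 is within that limit.
(5) the permitted window runs from 1994-08-18 + 14 = 1994-09-01 to 1994-08-18 + 34 = 1994-09-21; done 1994-09-02 — within the window.
(6) the permitted window runs from 1994-09-02 + 21 = 1994-09-23 to 1994-09-02 + 36 = 1994-10-08; done 1994-09-28, which is between those dates.
(7) due by 1994-10-28 + 57 days = 1994-12-24; 1994-11-15 is within that limit.

None — every step was satisfied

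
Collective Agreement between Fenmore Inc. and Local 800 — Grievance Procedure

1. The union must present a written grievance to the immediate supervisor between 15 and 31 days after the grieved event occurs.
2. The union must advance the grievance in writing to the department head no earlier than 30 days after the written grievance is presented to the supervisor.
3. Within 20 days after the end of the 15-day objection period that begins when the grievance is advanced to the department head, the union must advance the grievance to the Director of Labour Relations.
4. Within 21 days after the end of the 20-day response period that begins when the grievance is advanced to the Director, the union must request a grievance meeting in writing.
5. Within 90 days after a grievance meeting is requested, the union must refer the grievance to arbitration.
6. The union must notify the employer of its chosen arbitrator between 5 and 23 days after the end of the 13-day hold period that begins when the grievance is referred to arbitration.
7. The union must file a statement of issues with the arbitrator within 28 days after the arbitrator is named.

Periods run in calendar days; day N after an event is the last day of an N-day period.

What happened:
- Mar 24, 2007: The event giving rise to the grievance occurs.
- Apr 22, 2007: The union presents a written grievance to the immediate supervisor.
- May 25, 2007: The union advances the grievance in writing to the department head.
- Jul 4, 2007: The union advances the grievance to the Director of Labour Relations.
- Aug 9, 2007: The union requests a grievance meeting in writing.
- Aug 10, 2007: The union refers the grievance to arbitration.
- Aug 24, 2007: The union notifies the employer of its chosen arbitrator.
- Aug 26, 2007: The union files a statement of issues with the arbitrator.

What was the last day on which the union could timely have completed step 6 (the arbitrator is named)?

Sep 15, 2007

The grievance is referred to arbitration on Aug 10, 2007; the 13-day hold period therefore ends Aug 23, 2007, and step 6 runs from that date. The window is 5–23 days after Aug 23, 2007; it closes on Sep 15, 2007.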